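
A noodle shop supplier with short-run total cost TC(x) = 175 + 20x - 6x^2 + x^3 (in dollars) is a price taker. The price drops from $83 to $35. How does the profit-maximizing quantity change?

MC = 20 - 12x + 3x^2; the shutdown threshold is min AVC = $11 (at x = 3).
At P = $83 ≥ min AVC, set P = MC on the rising branch: x = 7.
At P = $35 ≥ min AVC, set P = MC: x = 5. The firm stays open but cuts output.

Output falls from 7 to 5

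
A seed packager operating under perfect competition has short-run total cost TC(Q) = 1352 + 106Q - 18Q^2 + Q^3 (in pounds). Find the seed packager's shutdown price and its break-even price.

AVC = 106 - 18Q + Q^2; minimized at Q = 9, giving min AVC = £25. That is the shutdown price.
ATC = 1352/Q + 106 - 18Q + Q^2. Setting dATC/dQ = −1352/Q^2 − 18 + 2Q = 0 gives Q = 13 (since 2·13^3 − 18·13^2 = 1352).
min ATC = 1352/13 + 106 − 18·13 + 13^2 = £145. That is the break-even price.
For £25 ≤ P < £145 the firm produces at a loss; below £25 it shuts down.

Shutdown price = £25; break-even price = £145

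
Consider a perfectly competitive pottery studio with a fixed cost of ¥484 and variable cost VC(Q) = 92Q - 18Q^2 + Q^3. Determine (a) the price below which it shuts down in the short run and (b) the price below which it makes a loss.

Shutdown price = ¥11; break-even price = ¥59

AVC = 92 - 18Q + Q^2; minimized at Q = 9, giving min AVC = ¥11. That is the shutdown price.
ATC = 484/Q + 92 - 18Q + Q^2. Setting dATC/dQ = −484/Q^2 − 18 + 2Q = 0 gives Q = 11 (since 2·11^3 − 18·11^2 = 484).
min ATC = 484/11 + 92 − 18·11 + 11^2 = ¥59. That is the break-even price.
Between these two prices the firm operates at a loss; above ¥59 it earns a profit.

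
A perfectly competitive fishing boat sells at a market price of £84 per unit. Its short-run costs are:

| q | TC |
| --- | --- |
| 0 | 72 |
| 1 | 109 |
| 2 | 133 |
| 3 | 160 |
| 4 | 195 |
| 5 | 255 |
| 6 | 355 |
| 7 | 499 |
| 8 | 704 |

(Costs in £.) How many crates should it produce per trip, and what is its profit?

Tabulate TR − TC: q=0: -72; q=1: -25; q=2: 35; q=3: 92; q=4: 141; q=5: 165; q=6: 149; q=7: 89; q=8: -32.
Profit is maximized at q = 5. AVC there is 183/5 = £36.60 ≤ P, so producing beats shutting down (which would give -£72).

q = 5; profit = £165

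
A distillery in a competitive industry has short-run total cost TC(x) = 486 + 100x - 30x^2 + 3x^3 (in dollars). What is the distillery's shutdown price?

$25 per unit

Short-run supply begins at min AVC. From VC = 100x - 30x^2 + 3x^3, AVC = 100 - 30x + 3x^2.
At the minimum of AVC, MC = AVC. MC = 100 - 60x + 9x^2; setting MC = AVC gives 6x^2 - 30x = 0, so x = 5. min AVC = 25.
For P < $25 the firm produces nothing.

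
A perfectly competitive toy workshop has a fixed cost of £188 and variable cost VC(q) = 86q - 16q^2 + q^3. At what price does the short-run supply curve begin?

£22 per unit

The shutdown price is the minimum of AVC. VC = 86q - 16q^2 + q^3, so AVC = 86 - 16q + q^2.
At the minimum of AVC, MC = AVC. MC = 86 - 32q + 3q^2; setting MC = AVC gives 2q^2 - 16q = 0, so q = 8. min AVC = 22.
The firm shuts down for any P below £22.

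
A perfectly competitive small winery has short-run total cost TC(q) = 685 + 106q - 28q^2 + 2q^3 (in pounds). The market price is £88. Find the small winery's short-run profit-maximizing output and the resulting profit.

Profit = -£37 at q = 9

AVC = 106 - 28q + 2q^2 has its minimum £8 at q = 7; price £88 clears that bar, so the firm operates.
MC = 106 - 56q + 6q^2. Setting P = MC and taking the root on the rising branch gives q* = 9.
TR = 88·9 = 792. TC = 685 + 144 = 829. Profit = 792 − 829 = -£37.
That loss of £37 beats the £685 the firm would lose by shutting down; producing recovers £648 of fixed cost.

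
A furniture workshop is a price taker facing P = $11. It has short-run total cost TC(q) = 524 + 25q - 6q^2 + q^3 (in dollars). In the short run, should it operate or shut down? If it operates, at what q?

Strip out fixed cost: VC = 25q - 6q^2 + q^3. Then AVC = 25 - 6q + q^2 and MC = 25 - 12q + 3q^2.
The AVC parabola has its vertex at q = 6/2 = 3, where AVC = 25 - 6·3 + 3^2 = $16.
With P < min AVC ($11 < $16), every unit sold adds to the loss.
The firm minimizes its loss by shutting down and losing only its fixed cost of $524.

Shut down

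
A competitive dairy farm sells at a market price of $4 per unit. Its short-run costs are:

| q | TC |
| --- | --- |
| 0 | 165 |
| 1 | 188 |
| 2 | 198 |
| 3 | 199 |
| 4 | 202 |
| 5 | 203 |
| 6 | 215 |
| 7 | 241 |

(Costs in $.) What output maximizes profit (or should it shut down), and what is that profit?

Tabulate TR − TC: q=0: -165; q=1: -184; q=2: -190; q=3: -187; q=4: -186; q=5: -183; q=6: -191; q=7: -213.
Profit is highest at q = 0. Equivalently, the lowest AVC in the table is 38/5 ≈ $7.60 at q = 5, and P = $4 falls below it — price never covers variable cost, so the firm shuts down and loses only its fixed cost.

q = 0 (shut down); profit = -$165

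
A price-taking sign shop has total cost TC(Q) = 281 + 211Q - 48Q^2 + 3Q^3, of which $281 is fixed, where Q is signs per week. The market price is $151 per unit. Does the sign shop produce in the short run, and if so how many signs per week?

Variable cost is VC = 211Q - 48Q^2 + 3Q^3, so AVC = VC/Q = 211 - 48Q + 3Q^2 and MC = dTC/dQ = 211 - 96Q + 9Q^2.
AVC is minimized where dAVC/dQ = -48 + 6Q = 0, at Q = 8; min AVC = 211 - 48·8 + 3·8^2 = $19.
P = $151 exceeds min AVC = $19, so the firm stays open.
Set P = MC: 151 = 211 - 96Q + 9Q^2 → 60 - 96Q + 9Q^2 = 0. The roots are Q = 2/3 and Q = 10; the profit-maximizing output is on the rising part of MC, so Q* = 10.
Check: AVC at Q = 10 is $31 ≤ P, so revenue covers variable cost.
Profit = P·Q − TC = 151·10 − 591 = $919.

Produce at Q = 10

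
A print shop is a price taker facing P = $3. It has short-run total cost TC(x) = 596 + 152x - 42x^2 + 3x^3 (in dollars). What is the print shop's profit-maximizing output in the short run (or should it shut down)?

Shut down

Strip out fixed cost: VC = 152x - 42x^2 + 3x^3. Then AVC = 152 - 42x + 3x^2 and MC = 152 - 84x + 9x^2.
AVC is minimized where dAVC/dx = -42 + 6x = 0, at x = 7; min AVC = 152 - 42·7 + 3·7^2 = $5.
Since P = $3 < min AVC = $5, price fails to cover variable cost at any output.
Shutting down limits the loss to fixed cost, $596.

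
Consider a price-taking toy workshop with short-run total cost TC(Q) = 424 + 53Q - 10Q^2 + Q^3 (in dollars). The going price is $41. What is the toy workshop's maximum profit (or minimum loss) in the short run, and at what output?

Profit = -$352 at Q = 6

AVC = 53 - 10Q + Q^2 has its minimum $28 at Q = 5; price $41 clears that bar, so the firm operates.
With MC = 53 - 20Q + 3Q^2, P = MC on the upward-sloping part at Q* = 6.
TR = 41·6 = 246. TC = 424 + 174 = 598. Profit = 246 − 598 = -$352.
By producing, the firm covers all variable cost plus $72 of fixed cost; shutting down would lose the full $424.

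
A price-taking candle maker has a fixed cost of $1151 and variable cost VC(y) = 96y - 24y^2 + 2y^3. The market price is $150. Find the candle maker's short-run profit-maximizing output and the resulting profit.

AVC = 96 - 24y + 2y^2; min AVC = $24 at y = 6. Since P = $150 ≥ min AVC, the firm produces.
With MC = 96 - 48y + 6y^2, P = MC on the upward-sloping part at y* = 9.
TR = 150·9 = 1350. TC = 1151 + 378 = 1529. Profit = 1350 − 1529 = -$179.
That loss of $179 beats the $1151 the firm would lose by shutting down; producing recovers $972 of fixed cost.

Profit = -$179 at y = 9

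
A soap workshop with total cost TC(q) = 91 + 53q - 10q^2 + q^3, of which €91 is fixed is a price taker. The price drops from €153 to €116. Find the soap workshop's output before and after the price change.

AVC = 53 - 10q + q^2, minimized at q = 5 where min AVC = €28. MC = 53 - 20q + 3q^2.
At P = €153 ≥ min AVC, set P = MC on the rising branch: q = 10.
At P = €116 ≥ min AVC, set P = MC: q = 9. The firm stays open but cuts output.

Output falls from 10 to 9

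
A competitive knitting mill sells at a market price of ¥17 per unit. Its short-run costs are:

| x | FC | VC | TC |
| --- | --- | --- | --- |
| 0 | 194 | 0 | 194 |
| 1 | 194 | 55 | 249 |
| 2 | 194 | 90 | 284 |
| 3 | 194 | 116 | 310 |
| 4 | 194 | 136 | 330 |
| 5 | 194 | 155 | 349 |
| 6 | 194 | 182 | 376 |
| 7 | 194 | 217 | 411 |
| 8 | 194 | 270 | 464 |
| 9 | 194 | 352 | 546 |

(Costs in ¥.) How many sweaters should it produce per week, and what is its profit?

Tabulate TR − TC: x=0: -194; x=1: -232; x=2: -250; x=3: -259; x=4: -262; x=5: -264; x=6: -274; x=7: -292; x=8: -328; x=9: -393.
Profit is highest at x = 0. Equivalently, the lowest AVC in the table is 182/6 ≈ ¥30.33 at x = 6, and P = ¥17 falls below it — price never covers variable cost, so the firm shuts down and loses only its fixed cost.

x = 0 (shut down); profit = -¥194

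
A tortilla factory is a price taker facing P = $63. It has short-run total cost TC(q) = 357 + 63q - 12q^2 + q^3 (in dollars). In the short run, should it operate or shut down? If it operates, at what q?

Produce at q = 8

Variable cost is VC = 63q - 12q^2 + q^3, so AVC = VC/q = 63 - 12q + q^2 and MC = dTC/dq = 63 - 24q + 3q^2.
AVC is minimized where dAVC/dq = -12 + 2q = 0, at q = 6; min AVC = 63 - 12·6 + 6^2 = $27.
Since P = $63 ≥ min AVC = $27, price covers variable cost and the firm should produce.
P = MC gives -24q + 3q^2 = 0, with roots 0 and 8. Take the larger (rising MC): q* = 8.
Check: AVC at q = 8 is $31 ≤ P, so revenue covers variable cost.
Profit = P·q − TC = 63·8 − 605 = -$101, a loss, but smaller than the $357 fixed cost the firm would lose by shutting down.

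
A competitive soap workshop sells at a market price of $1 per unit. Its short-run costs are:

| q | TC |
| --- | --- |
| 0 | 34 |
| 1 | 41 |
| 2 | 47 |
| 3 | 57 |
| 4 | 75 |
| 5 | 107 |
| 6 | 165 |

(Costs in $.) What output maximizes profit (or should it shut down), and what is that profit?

q = 0 (shut down); profit = -$34

Profit at each row (π = 1q − TC): q=0: -34; q=1: -40; q=2: -45; q=3: -54; q=4: -71; q=5: -102; q=6: -159.
Profit is highest at q = 0. Equivalently, the lowest AVC in the table is 13/2 ≈ $6.50 at q = 2, and P = $1 falls below it — price never covers variable cost, so the firm shuts down and loses only its fixed cost.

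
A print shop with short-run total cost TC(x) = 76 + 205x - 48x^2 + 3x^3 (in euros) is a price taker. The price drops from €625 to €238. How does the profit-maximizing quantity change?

MC = 205 - 96x + 9x^2; the shutdown threshold is min AVC = €13 (at x = 8).
At P = €625 ≥ min AVC, set P = MC on the rising branch: x = 14.
At P = €238 ≥ min AVC, set P = MC: x = 11. The firm stays open but cuts output.

Output falls from 14 to 11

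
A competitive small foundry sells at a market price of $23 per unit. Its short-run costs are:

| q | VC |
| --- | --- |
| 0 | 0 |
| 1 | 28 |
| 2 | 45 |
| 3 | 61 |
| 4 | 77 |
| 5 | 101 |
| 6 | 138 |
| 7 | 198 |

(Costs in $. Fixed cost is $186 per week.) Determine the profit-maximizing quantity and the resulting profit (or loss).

q = 4; profit = -$171

Profit at each row (π = 23q − TC): q=0: -186; q=1: -191; q=2: -185; q=3: -178; q=4: -171; q=5: -172; q=6: -186; q=7: -223.
Profit is maximized at q = 4. AVC there is 77/4 = $19.25 ≤ P, so producing beats shutting down (which would give -$186).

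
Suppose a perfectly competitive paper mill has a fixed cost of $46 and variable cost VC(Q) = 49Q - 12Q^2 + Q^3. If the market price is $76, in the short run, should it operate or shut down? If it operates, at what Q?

Produce at Q = 9

From TC, MC = TC'(Q) = 49 - 24Q + 3Q^2 and AVC = VC/Q = 49 - 12Q + Q^2.
The AVC parabola has its vertex at Q = 12/2 = 6, where AVC = 49 - 12·6 + 6^2 = $13.
P = $76 exceeds min AVC = $13, so the firm stays open.
P = MC gives -27 - 24Q + 3Q^2 = 0, with roots -1 and 9. Take the larger (rising MC): Q* = 9.
Check: AVC at Q = 9 is $22 ≤ P, so revenue covers variable cost.
Profit = P·Q − TC = 76·9 − 244 = $440.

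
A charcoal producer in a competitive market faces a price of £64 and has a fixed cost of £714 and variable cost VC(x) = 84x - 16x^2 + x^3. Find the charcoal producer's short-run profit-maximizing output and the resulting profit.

Profit = -£314 at x = 10

AVC = 84 - 16x + x^2 has its minimum £20 at x = 8; price £64 clears that bar, so the firm operates.
MC = 84 - 32x + 3x^2. Setting P = MC and taking the root on the rising branch gives x* = 10.
TR = 64·10 = 640. TC = 714 + 240 = 954. Profit = 640 − 954 = -£314.
That loss of £314 beats the £714 the firm would lose by shutting down; producing recovers £400 of fixed cost.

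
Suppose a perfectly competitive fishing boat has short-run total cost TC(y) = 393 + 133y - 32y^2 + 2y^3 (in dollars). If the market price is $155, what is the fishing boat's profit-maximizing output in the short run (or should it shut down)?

Strip out fixed cost: VC = 133y - 32y^2 + 2y^3. Then AVC = 133 - 32y + 2y^2 and MC = 133 - 64y + 6y^2.
The AVC parabola has its vertex at y = 32/4 = 8, where AVC = 133 - 32·8 + 2·8^2 = $5.
Because $155 ≥ $5, revenue can cover variable cost; the firm operates.
P = MC gives -22 - 64y + 6y^2 = 0, with roots -1/3 and 11. Take the larger (rising MC): y* = 11.
Check: AVC at y = 11 is $23 ≤ P, so revenue covers variable cost.
Profit = P·y − TC = 155·11 − 646 = $1059.

Produce at y = 11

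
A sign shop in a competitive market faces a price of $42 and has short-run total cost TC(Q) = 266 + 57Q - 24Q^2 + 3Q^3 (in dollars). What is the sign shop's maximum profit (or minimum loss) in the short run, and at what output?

AVC = 57 - 24Q + 3Q^2 has its minimum $9 at Q = 4; price $42 clears that bar, so the firm operates.
With MC = 57 - 48Q + 9Q^2, P = MC on the upward-sloping part at Q* = 5.
TR = 42·5 = 210. TC = 266 + 60 = 326. Profit = 210 − 326 = -$116.
That loss of $116 beats the $266 the firm would lose by shutting down; producing recovers $150 of fixed cost.

Profit = -$116 at Q = 5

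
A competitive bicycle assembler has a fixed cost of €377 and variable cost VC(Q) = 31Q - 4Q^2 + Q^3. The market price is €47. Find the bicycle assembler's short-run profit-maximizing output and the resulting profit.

AVC = 31 - 4Q + Q^2 has its minimum €27 at Q = 2; price €47 clears that bar, so the firm operates.
MC = 31 - 8Q + 3Q^2. Setting P = MC and taking the root on the rising branch gives Q* = 4.
TR = 47·4 = 188. TC = 377 + 124 = 501. Profit = 188 − 501 = -€313.
That loss of €313 beats the €377 the firm would lose by shutting down; producing recovers €64 of fixed cost.

Profit = -€313 at Q = 4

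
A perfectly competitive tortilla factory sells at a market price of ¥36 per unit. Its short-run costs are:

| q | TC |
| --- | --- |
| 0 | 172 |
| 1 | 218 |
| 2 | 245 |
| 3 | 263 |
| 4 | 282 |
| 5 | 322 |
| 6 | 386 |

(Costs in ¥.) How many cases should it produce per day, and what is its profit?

Profit at each row (π = 36q − TC): q=0: -172; q=1: -182; q=2: -173; q=3: -155; q=4: -138; q=5: -142; q=6: -170.
Profit is maximized at q = 4. AVC there is 110/4 = ¥27.50 ≤ P, so producing beats shutting down (which would give -¥172).

q = 4; profit = -¥138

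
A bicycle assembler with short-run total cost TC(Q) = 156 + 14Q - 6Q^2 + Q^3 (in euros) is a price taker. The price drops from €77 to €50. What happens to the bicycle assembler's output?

Output falls from 7 to 6

MC = 14 - 12Q + 3Q^2; the shutdown threshold is min AVC = €5 (at Q = 3).
At P = €77 ≥ min AVC, set P = MC on the rising branch: Q = 7.
At P = €50 ≥ min AVC, set P = MC: Q = 6. The firm stays open but cuts output.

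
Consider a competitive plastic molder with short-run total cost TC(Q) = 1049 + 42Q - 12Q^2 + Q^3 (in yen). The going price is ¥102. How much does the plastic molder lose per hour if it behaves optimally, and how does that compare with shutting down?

AVC = 42 - 12Q + Q^2; min AVC = ¥6 at Q = 6. Since P = ¥102 ≥ min AVC, the firm produces.
MC = 42 - 24Q + 3Q^2. Setting P = MC and taking the root on the rising branch gives Q* = 10.
TR = 102·10 = 1020. TC = 1049 + 220 = 1269. Profit = 1020 − 1269 = -¥249.
That loss of ¥249 beats the ¥1049 the firm would lose by shutting down; producing recovers ¥800 of fixed cost.

Profit = -¥249 at Q = 10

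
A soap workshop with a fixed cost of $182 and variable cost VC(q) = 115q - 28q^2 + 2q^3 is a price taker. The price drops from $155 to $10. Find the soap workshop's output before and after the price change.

Output falls from 10 to 0 (the firm shuts down)

MC = 115 - 56q + 6q^2; the shutdown threshold is min AVC = $17 (at q = 7).
At P = $155 ≥ min AVC, set P = MC on the rising branch: q = 10.
At P = $10 < min AVC = $17, price no longer covers variable cost at any output, so the firm shuts down: q = 0.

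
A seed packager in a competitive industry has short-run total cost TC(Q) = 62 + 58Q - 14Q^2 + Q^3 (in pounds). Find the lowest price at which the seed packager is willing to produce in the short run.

£9 per unit

The firm shuts down when price falls below the minimum of average variable cost. AVC = VC/Q = 58 - 14Q + Q^2.
dAVC/dQ = -14 + 2Q = 0 gives Q = 7. min AVC = 58 - 14·7 + 7^2 = 9.
For P < £9 the firm produces nothing.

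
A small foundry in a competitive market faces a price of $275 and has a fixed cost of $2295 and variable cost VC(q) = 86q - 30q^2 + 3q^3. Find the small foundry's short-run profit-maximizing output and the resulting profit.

Profit = -$351 at q = 9

AVC = 86 - 30q + 3q^2 has its minimum $11 at q = 5; price $275 clears that bar, so the firm operates.
MC = 86 - 60q + 9q^2. Setting P = MC and taking the root on the rising branch gives q* = 9.
TR = 275·9 = 2475. TC = 2295 + 531 = 2826. Profit = 2475 − 2826 = -$351.
Shutting down would mean losing the fixed cost of $2295, so operating at a loss of $351 is better by $1944.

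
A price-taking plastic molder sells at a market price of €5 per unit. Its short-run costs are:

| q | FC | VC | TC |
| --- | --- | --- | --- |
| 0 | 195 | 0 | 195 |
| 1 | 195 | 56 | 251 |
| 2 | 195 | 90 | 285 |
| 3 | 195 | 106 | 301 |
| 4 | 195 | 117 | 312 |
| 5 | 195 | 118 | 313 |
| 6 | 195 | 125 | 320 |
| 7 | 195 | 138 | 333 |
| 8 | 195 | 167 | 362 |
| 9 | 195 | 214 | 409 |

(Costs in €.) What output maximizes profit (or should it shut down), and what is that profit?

Compute π = P·q − TC at each output: q=0: -195; q=1: -246; q=2: -275; q=3: -286; q=4: -292; q=5: -288; q=6: -290; q=7: -298; q=8: -322; q=9: -364.
Profit is highest at q = 0. Equivalently, the lowest AVC in the table is 138/7 ≈ €19.71 at q = 7, and P = €5 falls below it — price never covers variable cost, so the firm shuts down and loses only its fixed cost.

q = 0 (shut down); profit = -€195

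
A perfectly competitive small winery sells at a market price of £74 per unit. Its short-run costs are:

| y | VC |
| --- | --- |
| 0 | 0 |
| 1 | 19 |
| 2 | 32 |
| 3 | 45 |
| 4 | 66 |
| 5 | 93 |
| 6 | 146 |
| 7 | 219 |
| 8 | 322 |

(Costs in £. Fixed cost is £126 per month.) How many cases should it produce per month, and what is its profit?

Tabulate TR − TC: y=0: -126; y=1: -71; y=2: -10; y=3: 51; y=4: 104; y=5: 151; y=6: 172; y=7: 173; y=8: 144.
Profit is maximized at y = 7. AVC there is 219/7 = £31.29 ≤ P, so producing beats shutting down (which would give -£126).

y = 7; profit = £173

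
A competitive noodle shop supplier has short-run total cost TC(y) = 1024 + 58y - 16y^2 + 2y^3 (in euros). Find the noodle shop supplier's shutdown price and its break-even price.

Shutdown price = min AVC. AVC = 58 - 16y + 2y^2, with vertex at y = 4 and minimum €26.
ATC = 1024/y + 58 - 16y + 2y^2. Setting dATC/dy = −1024/y^2 − 16 + 4y = 0 gives y = 8 (since 4·8^3 − 16·8^2 = 1024).
min ATC = 1024/8 + 58 − 16·8 + 2·8^2 = €186. That is the break-even price.
For €26 ≤ P < €186 the firm produces at a loss; below €26 it shuts down.

Shutdown price = €26; break-even price = €186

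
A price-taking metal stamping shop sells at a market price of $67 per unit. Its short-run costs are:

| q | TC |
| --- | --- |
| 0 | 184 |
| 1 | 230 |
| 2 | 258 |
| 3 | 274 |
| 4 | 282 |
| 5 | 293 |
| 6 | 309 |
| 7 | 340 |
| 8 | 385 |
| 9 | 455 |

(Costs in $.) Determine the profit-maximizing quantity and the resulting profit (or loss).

q = 8; profit = $151

Compute π = P·q − TC at each output: q=0: -184; q=1: -163; q=2: -124; q=3: -73; q=4: -14; q=5: 42; q=6: 93; q=7: 129; q=8: 151; q=9: 148.
Profit is maximized at q = 8. AVC there is 201/8 = $25.12 ≤ P, so producing beats shutting down (which would give -$184).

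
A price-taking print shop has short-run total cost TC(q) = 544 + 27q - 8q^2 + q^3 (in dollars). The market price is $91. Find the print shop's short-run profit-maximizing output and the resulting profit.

Profit = -$32 at q = 8

AVC = 27 - 8q + q^2 has its minimum $11 at q = 4; price $91 clears that bar, so the firm operates.
MC = 27 - 16q + 3q^2. Setting P = MC and taking the root on the rising branch gives q* = 8.
TR = 91·8 = 728. TC = 544 + 216 = 760. Profit = 728 − 760 = -$32.
That loss of $32 beats the $544 the firm would lose by shutting down; producing recovers $512 of fixed cost.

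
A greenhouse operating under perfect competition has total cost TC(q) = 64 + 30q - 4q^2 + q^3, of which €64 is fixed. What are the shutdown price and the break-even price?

Shutdown price = €26; break-even price = €46

Shutdown price = min AVC. AVC = 30 - 4q + q^2, with vertex at q = 2 and minimum €26.
ATC = 64/q + 30 - 4q + q^2. Setting dATC/dq = −64/q^2 − 4 + 2q = 0 gives q = 4 (since 2·4^3 − 4·4^2 = 64).
min ATC = 64/4 + 30 − 4·4 + 4^2 = €46. That is the break-even price.
Between these two prices the firm operates at a loss; above €46 it earns a profit.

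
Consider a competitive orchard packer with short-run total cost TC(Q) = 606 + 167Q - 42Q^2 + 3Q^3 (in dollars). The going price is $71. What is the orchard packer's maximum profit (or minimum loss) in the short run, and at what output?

AVC = 167 - 42Q + 3Q^2 has its minimum $20 at Q = 7; price $71 clears that bar, so the firm operates.
MC = 167 - 84Q + 9Q^2. Setting P = MC and taking the root on the rising branch gives Q* = 8.
TR = 71·8 = 568. TC = 606 + 184 = 790. Profit = 568 − 790 = -$222.
That loss of $222 beats the $606 the firm would lose by shutting down; producing recovers $384 of fixed cost.

Profit = -$222 at Q = 8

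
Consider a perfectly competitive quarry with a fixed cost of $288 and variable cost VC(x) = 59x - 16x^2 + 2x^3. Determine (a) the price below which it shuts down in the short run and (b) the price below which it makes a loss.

Shutdown price = min AVC. AVC = 59 - 16x + 2x^2, with vertex at x = 4 and minimum $27.
ATC = 288/x + 59 - 16x + 2x^2. Setting dATC/dx = −288/x^2 − 16 + 4x = 0 gives x = 6 (since 4·6^3 − 16·6^2 = 288).
min ATC = 288/6 + 59 − 16·6 + 2·6^2 = $83. That is the break-even price.
For $27 ≤ P < $83 the firm produces at a loss; below $27 it shuts down.

Shutdown price = $27; break-even price = $83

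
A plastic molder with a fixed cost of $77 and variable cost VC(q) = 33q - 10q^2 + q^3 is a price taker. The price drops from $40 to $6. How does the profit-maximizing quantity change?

Output falls from 7 to 0 (the firm shuts down)

MC = 33 - 20q + 3q^2; the shutdown threshold is min AVC = $8 (at q = 5).
At P = $40 ≥ min AVC, set P = MC on the rising branch: q = 7.
At P = $6 < min AVC = $8, price no longer covers variable cost at any output, so the firm shuts down: q = 0.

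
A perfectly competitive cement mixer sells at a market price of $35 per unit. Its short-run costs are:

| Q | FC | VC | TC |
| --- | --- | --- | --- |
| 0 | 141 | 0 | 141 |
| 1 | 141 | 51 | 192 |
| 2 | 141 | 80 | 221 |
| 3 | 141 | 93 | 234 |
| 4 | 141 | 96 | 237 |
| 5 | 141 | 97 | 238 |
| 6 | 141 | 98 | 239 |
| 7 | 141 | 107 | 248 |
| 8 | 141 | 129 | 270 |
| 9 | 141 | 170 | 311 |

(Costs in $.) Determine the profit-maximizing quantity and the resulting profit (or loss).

Compute π = P·Q − TC at each output: Q=0: -141; Q=1: -157; Q=2: -151; Q=3: -129; Q=4: -97; Q=5: -63; Q=6: -29; Q=7: -3; Q=8: 10; Q=9: 4.
Profit is maximized at Q = 8. AVC there is 129/8 = $16.12 ≤ P, so producing beats shutting down (which would give -$141).

Q = 8; profit = $10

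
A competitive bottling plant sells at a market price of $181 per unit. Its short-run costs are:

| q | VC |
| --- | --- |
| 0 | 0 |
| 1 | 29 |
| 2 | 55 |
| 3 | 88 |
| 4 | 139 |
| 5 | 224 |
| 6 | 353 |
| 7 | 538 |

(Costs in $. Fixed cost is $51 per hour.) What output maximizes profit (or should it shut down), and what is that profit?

q = 6; profit = $682

Profit at each row (π = 181q − TC): q=0: -51; q=1: 101; q=2: 256; q=3: 404; q=4: 534; q=5: 630; q=6: 682; q=7: 678.
Profit is maximized at q = 6. AVC there is 353/6 = $58.83 ≤ P, so producing beats shutting down (which would give -$51).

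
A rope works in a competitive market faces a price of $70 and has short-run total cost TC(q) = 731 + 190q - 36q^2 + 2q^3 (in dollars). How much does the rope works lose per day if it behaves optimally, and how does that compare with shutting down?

Profit = -$331 at q = 10

AVC = 190 - 36q + 2q^2 has its minimum $28 at q = 9; price $70 clears that bar, so the firm operates.
With MC = 190 - 72q + 6q^2, P = MC on the upward-sloping part at q* = 10.
TR = 70·10 = 700. TC = 731 + 300 = 1031. Profit = 700 − 1031 = -$331.
Shutting down would mean losing the fixed cost of $731, so operating at a loss of $331 is better by $400.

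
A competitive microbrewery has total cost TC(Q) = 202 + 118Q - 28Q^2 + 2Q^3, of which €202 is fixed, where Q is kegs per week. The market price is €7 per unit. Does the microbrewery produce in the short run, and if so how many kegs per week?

Strip out fixed cost: VC = 118Q - 28Q^2 + 2Q^3. Then AVC = 118 - 28Q + 2Q^2 and MC = 118 - 56Q + 6Q^2.
AVC is minimized where dAVC/dQ = -28 + 4Q = 0, at Q = 7; min AVC = 118 - 28·7 + 2·7^2 = €20.
With P < min AVC (€7 < €20), every unit sold adds to the loss.
Shutting down limits the loss to fixed cost, €202.

Shut down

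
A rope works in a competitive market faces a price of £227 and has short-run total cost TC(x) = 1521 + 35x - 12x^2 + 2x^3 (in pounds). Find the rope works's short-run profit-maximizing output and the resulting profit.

AVC = 35 - 12x + 2x^2; min AVC = £17 at x = 3. Since P = £227 ≥ min AVC, the firm produces.
MC = 35 - 24x + 6x^2. Setting P = MC and taking the root on the rising branch gives x* = 8.
TR = 227·8 = 1816. TC = 1521 + 536 = 2057. Profit = 1816 − 2057 = -£241.
By producing, the firm covers all variable cost plus £1280 of fixed cost; shutting down would lose the full £1521.

Profit = -£241 at x = 8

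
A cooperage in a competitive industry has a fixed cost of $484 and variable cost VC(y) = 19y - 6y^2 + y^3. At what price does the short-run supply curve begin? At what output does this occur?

$10 per unit, at y = 3

Short-run supply begins at min AVC. From VC = 19y - 6y^2 + y^3, AVC = 19 - 6y + y^2.
dAVC/dy = -6 + 2y = 0 gives y = 3. min AVC = 19 - 6·3 + 3^2 = 10.
So the shutdown price is $10.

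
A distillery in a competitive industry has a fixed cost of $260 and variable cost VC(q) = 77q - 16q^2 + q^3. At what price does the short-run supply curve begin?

$13 per unit

Short-run supply begins at min AVC. From VC = 77q - 16q^2 + q^3, AVC = 77 - 16q + q^2.
dAVC/dq = -16 + 2q = 0 gives q = 8. min AVC = 77 - 16·8 + 8^2 = 13.
The firm shuts down for any P below $13.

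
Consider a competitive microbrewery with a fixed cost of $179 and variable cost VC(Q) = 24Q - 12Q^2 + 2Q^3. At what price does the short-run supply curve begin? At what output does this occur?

$6 per unit, at Q = 3

Short-run supply begins at min AVC. From VC = 24Q - 12Q^2 + 2Q^3, AVC = 24 - 12Q + 2Q^2.
At the minimum of AVC, MC = AVC. MC = 24 - 24Q + 6Q^2; setting MC = AVC gives 4Q^2 - 12Q = 0, so Q = 3. min AVC = 6.
So the shutdown price is $6.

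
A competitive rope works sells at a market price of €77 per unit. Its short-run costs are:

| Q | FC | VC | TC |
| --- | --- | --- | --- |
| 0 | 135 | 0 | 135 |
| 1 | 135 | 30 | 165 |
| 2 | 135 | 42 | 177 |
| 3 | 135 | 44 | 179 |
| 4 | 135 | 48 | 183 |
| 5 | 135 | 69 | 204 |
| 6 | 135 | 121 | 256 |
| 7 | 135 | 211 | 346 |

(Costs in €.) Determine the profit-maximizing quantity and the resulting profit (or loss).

Compute π = P·Q − TC at each output: Q=0: -135; Q=1: -88; Q=2: -23; Q=3: 52; Q=4: 125; Q=5: 181; Q=6: 206; Q=7: 193.
Profit is maximized at Q = 6. AVC there is 121/6 = €20.17 ≤ P, so producing beats shutting down (which would give -€135).

Q = 6; profit = €206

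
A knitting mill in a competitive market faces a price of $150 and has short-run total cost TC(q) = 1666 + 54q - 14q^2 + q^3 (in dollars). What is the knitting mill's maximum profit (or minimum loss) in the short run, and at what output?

AVC = 54 - 14q + q^2 has its minimum $5 at q = 7; price $150 clears that bar, so the firm operates.
MC = 54 - 28q + 3q^2. Setting P = MC and taking the root on the rising branch gives q* = 12.
TR = 150·12 = 1800. TC = 1666 + 360 = 2026. Profit = 1800 − 2026 = -$226.
That loss of $226 beats the $1666 the firm would lose by shutting down; producing recovers $1440 of fixed cost.

Profit = -$226 at q = 12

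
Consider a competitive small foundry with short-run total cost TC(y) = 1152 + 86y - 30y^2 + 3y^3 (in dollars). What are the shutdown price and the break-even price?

Shutdown price = $11; break-even price = $182

AVC = 86 - 30y + 3y^2; minimized at y = 5, giving min AVC = $11. That is the shutdown price.
ATC = 1152/y + 86 - 30y + 3y^2. Setting dATC/dy = −1152/y^2 − 30 + 6y = 0 gives y = 8 (since 6·8^3 − 30·8^2 = 1152).
min ATC = 1152/8 + 86 − 30·8 + 3·8^2 = $182. That is the break-even price.
For $11 ≤ P < $182 the firm produces at a loss; below $11 it shuts down.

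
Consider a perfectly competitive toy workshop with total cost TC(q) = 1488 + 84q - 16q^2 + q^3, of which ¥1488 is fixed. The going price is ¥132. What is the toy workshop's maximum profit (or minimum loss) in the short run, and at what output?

Profit = -¥336 at q = 12

AVC = 84 - 16q + q^2; min AVC = ¥20 at q = 8. Since P = ¥132 ≥ min AVC, the firm produces.
With MC = 84 - 32q + 3q^2, P = MC on the upward-sloping part at q* = 12.
TR = 132·12 = 1584. TC = 1488 + 432 = 1920. Profit = 1584 − 1920 = -¥336.
By producing, the firm covers all variable cost plus ¥1152 of fixed cost; shutting down would lose the full ¥1488.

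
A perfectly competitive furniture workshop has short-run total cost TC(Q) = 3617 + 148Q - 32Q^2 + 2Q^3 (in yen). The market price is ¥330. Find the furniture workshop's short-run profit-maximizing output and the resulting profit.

Profit = -¥237 at Q = 13

AVC = 148 - 32Q + 2Q^2 has its minimum ¥20 at Q = 8; price ¥330 clears that bar, so the firm operates.
With MC = 148 - 64Q + 6Q^2, P = MC on the upward-sloping part at Q* = 13.
TR = 330·13 = 4290. TC = 3617 + 910 = 4527. Profit = 4290 − 4527 = -¥237.
By producing, the firm covers all variable cost plus ¥3380 of fixed cost; shutting down would lose the full ¥3617.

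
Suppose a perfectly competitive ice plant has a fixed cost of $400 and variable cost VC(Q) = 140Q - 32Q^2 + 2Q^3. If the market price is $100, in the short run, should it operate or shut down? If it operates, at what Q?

Variable cost is VC = 140Q - 32Q^2 + 2Q^3, so AVC = VC/Q = 140 - 32Q + 2Q^2 and MC = dTC/dQ = 140 - 64Q + 6Q^2.
AVC is minimized where dAVC/dQ = -32 + 4Q = 0, at Q = 8; min AVC = 140 - 32·8 + 2·8^2 = $12.
Because $100 ≥ $12, revenue can cover variable cost; the firm operates.
Solving P = MC: 40 - 64Q + 6Q^2 = 0 ⇒ Q = 2/3 or 10. On the upward-sloping branch, Q* = 10.
Check: AVC at Q = 10 is $20 ≤ P, so revenue covers variable cost.
Profit = P·Q − TC = 100·10 − 600 = $400.

Produce at Q = 10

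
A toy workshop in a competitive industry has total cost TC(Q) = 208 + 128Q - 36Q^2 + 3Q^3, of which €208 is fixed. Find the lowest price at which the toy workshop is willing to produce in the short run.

Short-run supply begins at min AVC. From VC = 128Q - 36Q^2 + 3Q^3, AVC = 128 - 36Q + 3Q^2.
dAVC/dQ = -36 + 6Q = 0 gives Q = 6. min AVC = 128 - 36·6 + 3·6^2 = 20.
The firm shuts down for any P below €20.

€20 per unit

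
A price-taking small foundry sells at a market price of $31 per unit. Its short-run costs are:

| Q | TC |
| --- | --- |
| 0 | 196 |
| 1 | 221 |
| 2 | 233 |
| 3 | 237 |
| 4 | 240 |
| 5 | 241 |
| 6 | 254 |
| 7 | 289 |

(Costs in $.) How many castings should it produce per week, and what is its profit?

Profit at each row (π = 31Q − TC): Q=0: -196; Q=1: -190; Q=2: -171; Q=3: -144; Q=4: -116; Q=5: -86; Q=6: -68; Q=7: -72.
Profit is maximized at Q = 6. AVC there is 58/6 = $9.67 ≤ P, so producing beats shutting down (which would give -$196).

Q = 6; profit = -$68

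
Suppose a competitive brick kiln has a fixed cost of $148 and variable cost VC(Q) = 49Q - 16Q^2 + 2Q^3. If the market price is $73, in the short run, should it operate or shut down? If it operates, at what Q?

Produce at Q = 6

Variable cost is VC = 49Q - 16Q^2 + 2Q^3, so AVC = VC/Q = 49 - 16Q + 2Q^2 and MC = dTC/dQ = 49 - 32Q + 6Q^2.
AVC is minimized where dAVC/dQ = -16 + 4Q = 0, at Q = 4; min AVC = 49 - 16·4 + 2·4^2 = $17.
Because $73 ≥ $17, revenue can cover variable cost; the firm operates.
Set P = MC: 73 = 49 - 32Q + 6Q^2 → -24 - 32Q + 6Q^2 = 0. The roots are Q = -2/3 and Q = 6; the profit-maximizing output is on the rising part of MC, so Q* = 6.
Check: AVC at Q = 6 is $25 ≤ P, so revenue covers variable cost.
Profit = P·Q − TC = 73·6 − 298 = $140.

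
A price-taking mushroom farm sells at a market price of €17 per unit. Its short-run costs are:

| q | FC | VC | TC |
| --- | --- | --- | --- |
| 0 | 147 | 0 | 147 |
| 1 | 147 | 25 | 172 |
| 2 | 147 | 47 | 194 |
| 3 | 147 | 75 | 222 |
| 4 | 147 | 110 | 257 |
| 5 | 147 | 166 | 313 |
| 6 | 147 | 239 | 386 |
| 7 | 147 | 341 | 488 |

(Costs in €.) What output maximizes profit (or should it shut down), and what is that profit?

Profit at each row (π = 17q − TC): q=0: -147; q=1: -155; q=2: -160; q=3: -171; q=4: -189; q=5: -228; q=6: -284; q=7: -369.
Profit is highest at q = 0. Equivalently, the lowest AVC in the table is 47/2 ≈ €23.50 at q = 2, and P = €17 falls below it — price never covers variable cost, so the firm shuts down and loses only its fixed cost.

q = 0 (shut down); profit = -€147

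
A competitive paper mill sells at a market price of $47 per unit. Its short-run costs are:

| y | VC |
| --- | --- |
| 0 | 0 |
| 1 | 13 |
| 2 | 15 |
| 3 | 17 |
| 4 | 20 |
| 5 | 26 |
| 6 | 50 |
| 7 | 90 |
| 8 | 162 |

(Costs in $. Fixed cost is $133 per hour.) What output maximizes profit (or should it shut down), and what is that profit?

Tabulate TR − TC: y=0: -133; y=1: -99; y=2: -54; y=3: -9; y=4: 35; y=5: 76; y=6: 99; y=7: 106; y=8: 81.
Profit is maximized at y = 7. AVC there is 90/7 = $12.86 ≤ P, so producing beats shutting down (which would give -$133).

y = 7; profit = $106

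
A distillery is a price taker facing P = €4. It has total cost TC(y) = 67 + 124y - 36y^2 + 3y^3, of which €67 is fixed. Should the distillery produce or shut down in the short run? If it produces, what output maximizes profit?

Strip out fixed cost: VC = 124y - 36y^2 + 3y^3. Then AVC = 124 - 36y + 3y^2 and MC = 124 - 72y + 9y^2.
AVC hits its minimum where MC = AVC, at y = 6, giving min AVC = 124 - 36·6 + 3·6^2 = €16.
P = €4 lies below min AVC = €16; no output level covers variable cost.
The firm minimizes its loss by shutting down and losing only its fixed cost of €67.

Shut down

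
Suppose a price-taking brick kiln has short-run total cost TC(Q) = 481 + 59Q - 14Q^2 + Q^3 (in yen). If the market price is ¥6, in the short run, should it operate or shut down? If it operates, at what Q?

Variable cost is VC = 59Q - 14Q^2 + Q^3, so AVC = VC/Q = 59 - 14Q + Q^2 and MC = dTC/dQ = 59 - 28Q + 3Q^2.
The AVC parabola has its vertex at Q = 14/2 = 7, where AVC = 59 - 14·7 + 7^2 = ¥10.
P = ¥6 lies below min AVC = ¥10; no output level covers variable cost.
Shutting down limits the loss to fixed cost, ¥481.

Shut down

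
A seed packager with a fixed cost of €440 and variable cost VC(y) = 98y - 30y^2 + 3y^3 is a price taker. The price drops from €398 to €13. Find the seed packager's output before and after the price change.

MC = 98 - 60y + 9y^2; the shutdown threshold is min AVC = €23 (at y = 5).
With P = €398 above the shutdown price, P = MC gives y = 10.
At P = €13 < min AVC = €23, price no longer covers variable cost at any output, so the firm shuts down: y = 0.

Output falls from 10 to 0 (the firm shuts down)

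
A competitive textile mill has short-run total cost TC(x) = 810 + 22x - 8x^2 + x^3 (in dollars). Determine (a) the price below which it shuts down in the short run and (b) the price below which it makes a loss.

Shutdown price = $6; break-even price = $121

Shutdown price = min AVC. AVC = 22 - 8x + x^2, with vertex at x = 4 and minimum $6.
ATC = 810/x + 22 - 8x + x^2. Setting dATC/dx = −810/x^2 − 8 + 2x = 0 gives x = 9 (since 2·9^3 − 8·9^2 = 810).
min ATC = 810/9 + 22 − 8·9 + 9^2 = $121. That is the break-even price.
For $6 ≤ P < $121 the firm produces at a loss; below $6 it shuts down.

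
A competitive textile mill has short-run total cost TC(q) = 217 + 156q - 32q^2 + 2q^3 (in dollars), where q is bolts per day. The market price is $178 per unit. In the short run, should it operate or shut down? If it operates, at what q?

From TC, MC = TC'(q) = 156 - 64q + 6q^2 and AVC = VC/q = 156 - 32q + 2q^2.
The AVC parabola has its vertex at q = 32/4 = 8, where AVC = 156 - 32·8 + 2·8^2 = $28.
P = $178 exceeds min AVC = $28, so the firm stays open.
Solving P = MC: -22 - 64q + 6q^2 = 0 ⇒ q = -1/3 or 11. On the upward-sloping branch, q* = 11.
Check: AVC at q = 11 is $46 ≤ P, so revenue covers variable cost.
Profit = P·q − TC = 178·11 − 723 = $1235.

Produce at q = 11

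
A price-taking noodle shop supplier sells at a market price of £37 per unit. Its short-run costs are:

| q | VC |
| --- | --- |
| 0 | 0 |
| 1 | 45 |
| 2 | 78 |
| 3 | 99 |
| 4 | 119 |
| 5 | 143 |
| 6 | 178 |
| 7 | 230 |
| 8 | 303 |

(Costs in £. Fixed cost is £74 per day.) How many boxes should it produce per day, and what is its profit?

Compute π = P·q − TC at each output: q=0: -74; q=1: -82; q=2: -78; q=3: -62; q=4: -45; q=5: -32; q=6: -30; q=7: -45; q=8: -81.
Profit is maximized at q = 6. AVC there is 178/6 = £29.67 ≤ P, so producing beats shutting down (which would give -£74).

q = 6; profit = -£30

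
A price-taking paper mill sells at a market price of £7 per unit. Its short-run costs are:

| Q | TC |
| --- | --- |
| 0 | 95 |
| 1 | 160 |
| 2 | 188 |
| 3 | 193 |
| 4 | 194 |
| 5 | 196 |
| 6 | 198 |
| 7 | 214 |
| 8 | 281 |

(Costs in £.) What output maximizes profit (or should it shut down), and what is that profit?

Q = 0 (shut down); profit = -£95

Tabulate TR − TC: Q=0: -95; Q=1: -153; Q=2: -174; Q=3: -172; Q=4: -166; Q=5: -161; Q=6: -156; Q=7: -165; Q=8: -225.
Profit is highest at Q = 0. Equivalently, the lowest AVC in the table is 119/7 ≈ £17 at Q = 7, and P = £7 falls below it — price never covers variable cost, so the firm shuts down and loses only its fixed cost.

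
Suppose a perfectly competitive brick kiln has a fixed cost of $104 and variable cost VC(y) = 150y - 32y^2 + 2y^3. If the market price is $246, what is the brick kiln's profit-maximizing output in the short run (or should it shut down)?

From TC, MC = TC'(y) = 150 - 64y + 6y^2 and AVC = VC/y = 150 - 32y + 2y^2.
AVC is minimized where dAVC/dy = -32 + 4y = 0, at y = 8; min AVC = 150 - 32·8 + 2·8^2 = $22.
Since P = $246 ≥ min AVC = $22, price covers variable cost and the firm should produce.
Set P = MC: 246 = 150 - 64y + 6y^2 → -96 - 64y + 6y^2 = 0. The roots are y = -4/3 and y = 12; the profit-maximizing output is on the rising part of MC, so y* = 12.
Check: AVC at y = 12 is $54 ≤ P, so revenue covers variable cost.
Profit = P·y − TC = 246·12 − 752 = $2200.

Produce at y = 12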